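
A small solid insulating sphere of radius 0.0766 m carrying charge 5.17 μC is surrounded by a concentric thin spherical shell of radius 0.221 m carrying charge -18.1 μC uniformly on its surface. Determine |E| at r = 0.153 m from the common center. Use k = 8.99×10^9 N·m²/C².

|E| ≈ 1.99×10^6 N/C

Use a concentric Gaussian sphere at r = 0.153 m (between the bodies, 0.0766 m < r < 0.221 m).
Only the inner charge is enclosed; the outer shell contributes nothing inside itself. Q_enc = 5.17 μC = 5.17×10^-6 C.
Applying ∮E·dA = Q_enc/ε₀ with Φ = E(4πr²):
E = k|Q_enc|/r² = (8.99×10^9)(5.17×10^-6)/(0.153)² = 1.99×10^6 N/C.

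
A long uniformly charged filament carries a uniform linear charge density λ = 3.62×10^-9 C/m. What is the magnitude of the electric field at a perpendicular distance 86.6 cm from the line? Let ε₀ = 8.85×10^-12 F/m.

Coaxial Gaussian cylinder, radius r = 86.6 cm, length L.
Q_enc = λL, so λ_enc = 3.62×10^-9 C/m.
Since E is radial and uniform over the curved surface, Φ = E·2πrL = Q_enc/ε₀ = λ_enc L/ε₀.
E = |λ_enc|/(2πε₀r) = (3.62×10^-9)/(2π·8.85×10^-12·0.866) = 75.2 N/C.

|E| ≈ 75.2 V/m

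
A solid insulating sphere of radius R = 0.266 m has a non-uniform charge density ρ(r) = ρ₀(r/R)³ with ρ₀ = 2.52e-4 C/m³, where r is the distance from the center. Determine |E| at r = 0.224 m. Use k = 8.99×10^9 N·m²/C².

By spherical symmetry E is radial; choose a Gaussian sphere of radius r = 0.224 m (r < R).
Q_enc = ∫₀^r ρ(r')·4πr'² dr' = (4πρ₀/R³) ∫₀^r r'^5 dr' = 4πρ₀ r^6/(6·R³) = 3.542×10^-6 C.
By Gauss's law, ∮E·dA = E·4πr² = Q_enc/ε₀.
E = k|Q_enc|/r² = (8.99×10^9)(3.542×10^-6)/(0.224)² = 6.35×10^5 N/C.

|E| = 6.35×10^5 N/C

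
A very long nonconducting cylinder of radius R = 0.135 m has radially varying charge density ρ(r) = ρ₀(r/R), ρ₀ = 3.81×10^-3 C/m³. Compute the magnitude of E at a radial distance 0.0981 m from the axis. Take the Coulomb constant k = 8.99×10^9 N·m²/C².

E ≈ 1.02×10^7 N/C

Coaxial Gaussian cylinder, radius r = 0.0981 m, length L (r < R).
λ_enc = ∫₀^r ρ(r')·2πr' dr' = (2πρ₀/R)·r^3/3 = 5.58×10^-5 C/m.
Gauss's law: E·2πrL = λ_enc L/ε₀.
E = 2k|λ_enc|/r = 2(8.99×10^9)(5.58e-5)/(0.0981) = 1.02e7 N/C.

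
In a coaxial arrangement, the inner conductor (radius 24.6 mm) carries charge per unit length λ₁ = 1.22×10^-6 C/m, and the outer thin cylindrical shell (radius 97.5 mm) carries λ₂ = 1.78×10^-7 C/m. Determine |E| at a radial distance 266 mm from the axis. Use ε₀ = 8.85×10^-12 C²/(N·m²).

9.45×10^4 V/m

Coaxial Gaussian cylinder, radius r = 266 mm, length L (r > 97.5 mm, enclosing both).
λ_enc = λ₁ + λ₂ = (1.22×10^-6) + (1.78e-7) = 1.398×10^-6 C/m.
By Gauss's law (flux through the curved wall only), E·2πrL = λ_enc L/ε₀.
E = |λ_enc|/(2πε₀r) = (1.398×10^-6)/(2π·8.85×10^-12·0.266) = 9.45×10^4 N/C.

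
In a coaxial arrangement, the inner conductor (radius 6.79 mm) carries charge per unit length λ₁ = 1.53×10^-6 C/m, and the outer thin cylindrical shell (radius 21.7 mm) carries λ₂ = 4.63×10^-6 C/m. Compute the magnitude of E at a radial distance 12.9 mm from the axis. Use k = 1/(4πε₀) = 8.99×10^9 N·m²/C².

E ≈ 2.13e6 N/C

Choose a coaxial cylinder of radius r = 12.9 mm (arbitrary length L) as the Gaussian surface (between the conductors, 6.79 mm < r < 21.7 mm).
Only the inner wire is enclosed; the outer shell contributes nothing inside itself. λ_enc = λ₁ = 1.53e-6 C/m.
Since E is radial and uniform over the curved surface, Φ = E·2πrL = Q_enc/ε₀ = λ_enc L/ε₀.
E = 2k|λ_enc|/r = 2(8.99×10^9)(1.53×10^-6)/(0.0129) = 2.13e6 N/C.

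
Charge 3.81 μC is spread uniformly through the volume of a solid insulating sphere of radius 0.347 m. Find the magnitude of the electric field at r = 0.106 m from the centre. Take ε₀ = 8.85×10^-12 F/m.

Use a concentric Gaussian sphere at r = 0.106 m (r < R).
For a uniform sphere the enclosed fraction is (r/R)³, so Q_enc = (3.81 μC)(0.106/0.347)³ = 1.086e-7 C.
Since E is radial and uniform over the Gaussian sphere, Φ = E·4πr² = Q_enc/ε₀.
E = |Q_enc|/(4πε₀r²) = (1.086×10^-7)/(4π·8.85×10^-12·(0.106)²) = 8.69×10^4 N/C.

|E| = 8.69e4 N/C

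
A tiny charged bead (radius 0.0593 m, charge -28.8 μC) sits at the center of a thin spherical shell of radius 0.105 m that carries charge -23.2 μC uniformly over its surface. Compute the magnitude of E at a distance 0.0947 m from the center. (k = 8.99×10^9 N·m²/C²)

2.89e7 N/C

Use a concentric Gaussian sphere at r = 0.0947 m (between the bodies, 0.0593 m < r < 0.105 m).
The shell at 0.105 m lies outside the Gaussian surface, so Q_enc = -28.8 μC = -2.88×10^-5 C.
Applying ∮E·dA = Q_enc/ε₀ with Φ = E(4πr²):
E = k|Q_enc|/r² = (8.99×10^9)(2.88×10^-5)/(0.0947)² = 2.89×10^7 N/C.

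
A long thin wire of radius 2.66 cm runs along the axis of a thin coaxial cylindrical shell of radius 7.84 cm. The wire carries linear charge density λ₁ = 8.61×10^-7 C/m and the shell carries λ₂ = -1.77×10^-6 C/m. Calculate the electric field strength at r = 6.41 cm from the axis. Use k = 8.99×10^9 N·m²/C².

E ≈ 2.42×10^5 N/C

Take a coaxial cylindrical Gaussian surface of radius r = 6.41 cm and length L (between the conductors, 2.66 cm < r < 7.84 cm).
The shell at 7.84 cm lies outside the Gaussian surface, so λ_enc = λ₁ = 8.61×10^-7 C/m.
Since E is radial and uniform over the curved surface, Φ = E·2πrL = Q_enc/ε₀ = λ_enc L/ε₀.
E = 2k|λ_enc|/r = 2(8.99×10^9)(8.61×10^-7)/(0.0641) = 2.42×10^5 N/C.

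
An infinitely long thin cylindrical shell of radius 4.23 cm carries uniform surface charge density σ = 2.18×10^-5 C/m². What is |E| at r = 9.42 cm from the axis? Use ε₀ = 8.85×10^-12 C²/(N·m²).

Coaxial Gaussian cylinder, radius r = 9.42 cm, length L (r > 4.23 cm).
The whole shell is enclosed: λ_enc = σ·2πR = (2.18×10^-5)·2π·(0.0423) = 5.794e-6 C/m.
Since E is radial and uniform over the curved surface, Φ = E·2πrL = Q_enc/ε₀ = λ_enc L/ε₀.
E = |λ_enc|/(2πε₀r) = (5.794e-6)/(2π·8.85×10^-12·0.0942) = 1.11×10^6 N/C.

|E| ≈ 1.11e6 N/C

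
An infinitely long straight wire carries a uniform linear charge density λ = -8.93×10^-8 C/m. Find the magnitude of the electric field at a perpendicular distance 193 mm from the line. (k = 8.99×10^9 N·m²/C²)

By cylindrical symmetry E is radial; use a coaxial Gaussian cylinder of radius 193 mm and length L.
Q_enc = λL, so λ_enc = -8.93×10^-8 C/m.
Since E is radial and uniform over the curved surface, Φ = E·2πrL = Q_enc/ε₀ = λ_enc L/ε₀.
E = 2k|λ_enc|/r = 2(8.99×10^9)(8.93e-8)/(0.193) = 8.32×10^3 N/C.

E ≈ 8.32e3 N/C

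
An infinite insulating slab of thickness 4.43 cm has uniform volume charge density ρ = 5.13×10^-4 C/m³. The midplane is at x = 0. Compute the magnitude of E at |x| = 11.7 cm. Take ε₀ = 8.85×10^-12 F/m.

|E| ≈ 1.28×10^6 N/C

The point |x| = 11.7 cm lies outside the slab (half-thickness 0.02215 m). A symmetric pillbox spanning the full slab encloses Q_enc = ρ·d·A.
Flux = 2EA ⇒ E = |ρ|d/(2ε₀), independent of distance outside.
E = (5.13×10^-4)(0.0443)/(2·8.85×10^-12) = 1.28×10^6 N/C.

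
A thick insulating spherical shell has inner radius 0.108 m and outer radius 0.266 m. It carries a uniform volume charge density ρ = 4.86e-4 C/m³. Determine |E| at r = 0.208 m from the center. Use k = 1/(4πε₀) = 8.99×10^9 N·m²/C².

E ≈ 3.27×10^6 N/C

Use a concentric Gaussian sphere at r = 0.208 m (within the shell material, 0.108 m < r < 0.266 m).
Only the shell between 0.108 m and r is enclosed: Q_enc = ρ·(4π/3)(r³ − a³) = (4.86×10^-4)·(4π/3)·((0.208)³ − (0.108)³) = 1.576×10^-5 C.
By Gauss's law, ∮E·dA = E·4πr² = Q_enc/ε₀.
E = k|Q_enc|/r² = (8.99×10^9)(1.576×10^-5)/(0.208)² = 3.27×10^6 N/C.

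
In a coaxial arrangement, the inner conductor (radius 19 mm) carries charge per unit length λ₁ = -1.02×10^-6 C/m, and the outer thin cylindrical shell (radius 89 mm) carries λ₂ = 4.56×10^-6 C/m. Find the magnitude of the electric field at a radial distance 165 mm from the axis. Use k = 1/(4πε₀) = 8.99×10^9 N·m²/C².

3.86×10^5 N/C

Coaxial Gaussian cylinder, radius r = 165 mm, length L (r > 89 mm, enclosing both).
λ_enc = λ₁ + λ₂ = (-1.02e-6) + (4.56e-6) = 3.54×10^-6 C/m.
Since E is radial and uniform over the curved surface, Φ = E·2πrL = Q_enc/ε₀ = λ_enc L/ε₀.
E = 2k|λ_enc|/r = 2(8.99×10^9)(3.54×10^-6)/(0.165) = 3.86×10^5 N/C.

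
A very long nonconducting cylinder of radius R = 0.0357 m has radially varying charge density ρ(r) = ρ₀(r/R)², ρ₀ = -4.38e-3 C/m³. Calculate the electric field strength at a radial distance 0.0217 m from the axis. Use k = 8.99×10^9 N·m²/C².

E = 9.92e5 N/C

By cylindrical symmetry E is radial; use a coaxial Gaussian cylinder of radius 0.0217 m and length L (r < R).
Integrating ρ over the cross-section to radius r: λ_enc = (2πρ₀/R²) ∫₀^r r'^3 dr' = 2πρ₀ r^4/(4·R²) = -1.197×10^-6 C/m.
Applying ∮E·dA = Q_enc/ε₀ with the end caps contributing no flux:
E = 2k|λ_enc|/r = 2(8.99×10^9)(1.197×10^-6)/(0.0217) = 9.92e5 N/C.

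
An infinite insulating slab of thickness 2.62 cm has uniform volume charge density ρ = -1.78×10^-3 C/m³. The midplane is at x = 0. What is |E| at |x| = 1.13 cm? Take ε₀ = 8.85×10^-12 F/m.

|E| ≈ 2.27×10^6 N/C

By symmetry E is perpendicular to the slab. A Gaussian pillbox from −1.13 cm to +1.13 cm (face area A) lies entirely within the slab.
Q_enc = ρ·(2x)·A and flux = 2EA, so 2EA = 2ρxA/ε₀ ⇒ E = |ρ|x/ε₀.
E = (1.78×10^-3)(0.0113)/(8.85×10^-12) = 2.27×10^6 N/C.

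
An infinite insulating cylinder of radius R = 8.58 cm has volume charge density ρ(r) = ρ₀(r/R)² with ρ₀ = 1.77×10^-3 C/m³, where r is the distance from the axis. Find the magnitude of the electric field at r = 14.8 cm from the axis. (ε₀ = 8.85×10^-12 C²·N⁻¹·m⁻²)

|E| ≈ 2.49×10^6 N/C

Choose a coaxial cylinder of radius r = 14.8 cm (arbitrary length L) as the Gaussian surface (r > R, full charge per length enclosed).
λ_enc = 2π ∫₀^R ρ₀(r'/R)^2 r' dr' = 2πρ₀R²/4 = 2.047×10^-5 C/m.
By Gauss's law (flux through the curved wall only), E·2πrL = λ_enc L/ε₀.
E = |λ_enc|/(2πε₀r) = (2.047×10^-5)/(2π·8.85×10^-12·0.148) = 2.49×10^6 N/C.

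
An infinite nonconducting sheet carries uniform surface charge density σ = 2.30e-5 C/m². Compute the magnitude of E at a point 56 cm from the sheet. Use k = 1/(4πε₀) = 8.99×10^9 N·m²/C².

E = 1.30e6 N/C

Choose a cylindrical pillbox piercing the sheet, end faces (area A) parallel to it.
Flux Φ = 2EA and Q_enc = σA, so 2EA = σA/ε₀ ⇒ E = |σ|/(2ε₀), independent of distance.
E = 2πk|σ| = 2π(8.99×10^9)(2.30e-5) = 1.30e6 N/C.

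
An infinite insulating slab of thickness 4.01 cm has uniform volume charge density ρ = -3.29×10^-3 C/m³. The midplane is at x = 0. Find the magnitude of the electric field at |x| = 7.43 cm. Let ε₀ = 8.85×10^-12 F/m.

The point |x| = 7.43 cm lies outside the slab (half-thickness 0.02005 m). A symmetric pillbox spanning the full slab encloses Q_enc = ρ·d·A.
Flux = 2EA ⇒ E = |ρ|d/(2ε₀), independent of distance outside.
E = (3.29×10^-3)(0.0401)/(2·8.85×10^-12) = 7.45×10^6 N/C.

E = 7.45e6 N/C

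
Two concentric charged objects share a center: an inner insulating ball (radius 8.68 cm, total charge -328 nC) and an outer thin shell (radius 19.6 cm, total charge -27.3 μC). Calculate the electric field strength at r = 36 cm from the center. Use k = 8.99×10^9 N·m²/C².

Take a concentric spherical Gaussian surface of radius r = 36 cm (r > 19.6 cm, enclosing both).
Q_enc = (-328 nC) + (-27.3 μC) = -2.763×10^-5 C.
By Gauss's law, ∮E·dA = E·4πr² = Q_enc/ε₀.
E = k|Q_enc|/r² = (8.99×10^9)(2.763×10^-5)/(0.36)² = 1.92×10^6 N/C.

E = 1.92e6 N/C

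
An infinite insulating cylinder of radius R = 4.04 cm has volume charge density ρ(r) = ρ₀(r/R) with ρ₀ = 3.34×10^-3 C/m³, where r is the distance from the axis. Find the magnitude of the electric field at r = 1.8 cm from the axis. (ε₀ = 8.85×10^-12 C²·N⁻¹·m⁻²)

Choose a coaxial cylinder of radius r = 1.8 cm (arbitrary length L) as the Gaussian surface (r < R).
Integrating ρ over the cross-section to radius r: λ_enc = (2πρ₀/R) ∫₀^r r'^2 dr' = 2πρ₀ r^3/(3·R) = 1.01e-6 C/m.
Since E is radial and uniform over the curved surface, Φ = E·2πrL = Q_enc/ε₀ = λ_enc L/ε₀.
E = |λ_enc|/(2πε₀r) = (1.01e-6)/(2π·8.85×10^-12·0.018) = 1.01e6 N/C.

1.01×10^6 V/m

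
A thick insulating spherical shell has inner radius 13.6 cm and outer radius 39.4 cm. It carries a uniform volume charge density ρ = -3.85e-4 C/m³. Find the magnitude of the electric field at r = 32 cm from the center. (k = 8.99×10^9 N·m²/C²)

4.28e6 V/m

Symmetry ⇒ E = E(r) r̂. Gaussian sphere of radius r = 32 cm (within the shell material, 13.6 cm < r < 39.4 cm).
Only the shell between 13.6 cm and r is enclosed: Q_enc = ρ·(4π/3)(r³ − a³) = (-3.85×10^-4)·(4π/3)·((0.32)³ − (0.136)³) = -4.879×10^-5 C.
Applying ∮E·dA = Q_enc/ε₀ with Φ = E(4πr²):
E = k|Q_enc|/r² = (8.99×10^9)(4.879e-5)/(0.32)² = 4.28×10^6 N/C.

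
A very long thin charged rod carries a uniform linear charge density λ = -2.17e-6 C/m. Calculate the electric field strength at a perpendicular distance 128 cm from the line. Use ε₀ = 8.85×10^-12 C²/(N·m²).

|E| = 3.05×10^4 N/C

Coaxial Gaussian cylinder, radius r = 128 cm, length L.
Q_enc = λL, so λ_enc = -2.17e-6 C/m.
Applying ∮E·dA = Q_enc/ε₀ with the end caps contributing no flux:
E = |λ_enc|/(2πε₀r) = (2.17e-6)/(2π·8.85×10^-12·1.28) = 3.05×10^4 N/C.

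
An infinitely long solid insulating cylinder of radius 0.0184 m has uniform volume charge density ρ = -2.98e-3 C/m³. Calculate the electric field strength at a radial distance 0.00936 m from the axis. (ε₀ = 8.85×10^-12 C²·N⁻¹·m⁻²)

Take a coaxial cylindrical Gaussian surface of radius r = 0.00936 m and length L (r < R).
Charge inside radius r per length L is ρ·πr²·L, so λ_enc = ρπr² = -8.202e-7 C/m.
Since E is radial and uniform over the curved surface, Φ = E·2πrL = Q_enc/ε₀ = λ_enc L/ε₀.
E = |λ_enc|/(2πε₀r) = (8.202×10^-7)/(2π·8.85×10^-12·0.00936) = 1.58e6 N/C.

|E| ≈ 1.58e6 N/C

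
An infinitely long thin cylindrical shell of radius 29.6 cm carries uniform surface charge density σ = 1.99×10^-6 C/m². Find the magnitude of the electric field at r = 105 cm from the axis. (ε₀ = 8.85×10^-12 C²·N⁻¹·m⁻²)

6.34×10^4 V/m

Choose a coaxial cylinder of radius r = 105 cm (arbitrary length L) as the Gaussian surface (r > 29.6 cm).
The whole shell is enclosed: λ_enc = σ·2πR = (1.99×10^-6)·2π·(0.296) = 3.701×10^-6 C/m.
Applying ∮E·dA = Q_enc/ε₀ with the end caps contributing no flux:
E = |λ_enc|/(2πε₀r) = (3.701×10^-6)/(2π·8.85×10^-12·1.05) = 6.34×10^4 N/C.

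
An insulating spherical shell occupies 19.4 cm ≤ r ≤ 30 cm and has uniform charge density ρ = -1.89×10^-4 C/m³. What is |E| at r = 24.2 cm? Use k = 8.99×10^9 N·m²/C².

Use a concentric Gaussian sphere at r = 24.2 cm (within the shell material, 19.4 cm < r < 30 cm).
Enclosed charge is the volume from a to r: Q_enc = (4π/3)ρ(r³ − a³) = -5.44×10^-6 C.
Applying ∮E·dA = Q_enc/ε₀ with Φ = E(4πr²):
E = k|Q_enc|/r² = (8.99×10^9)(5.44×10^-6)/(0.242)² = 8.35×10^5 N/C.

|E| = 8.35×10^5 N/C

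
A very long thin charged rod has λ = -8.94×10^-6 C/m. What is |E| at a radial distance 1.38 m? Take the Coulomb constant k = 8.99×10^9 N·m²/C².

1.16×10^5 V/m

By cylindrical symmetry E is radial; use a coaxial Gaussian cylinder of radius 1.38 m and length L.
Q_enc = λL, so λ_enc = -8.94×10^-6 C/m.
Applying ∮E·dA = Q_enc/ε₀ with the end caps contributing no flux:
E = 2k|λ_enc|/r = 2(8.99×10^9)(8.94e-6)/(1.38) = 1.16×10^5 N/C.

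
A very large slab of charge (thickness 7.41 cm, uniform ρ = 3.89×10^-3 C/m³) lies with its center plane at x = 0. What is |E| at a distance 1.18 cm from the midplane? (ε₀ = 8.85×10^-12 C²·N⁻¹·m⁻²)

By symmetry E is perpendicular to the slab. A Gaussian pillbox from −1.18 cm to +1.18 cm (face area A) lies entirely within the slab.
Q_enc = ρ·(2x)·A and flux = 2EA, so 2EA = 2ρxA/ε₀ ⇒ E = |ρ|x/ε₀.
E = (3.89e-3)(0.0118)/(8.85×10^-12) = 5.19×10^6 N/C.

|E| ≈ 5.19×10^6 N/C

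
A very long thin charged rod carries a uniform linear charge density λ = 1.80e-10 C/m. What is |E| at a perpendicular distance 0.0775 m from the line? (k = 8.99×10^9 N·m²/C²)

Coaxial Gaussian cylinder, radius r = 0.0775 m, length L.
Q_enc = λL, so λ_enc = 1.80e-10 C/m.
By Gauss's law (flux through the curved wall only), E·2πrL = λ_enc L/ε₀.
E = 2k|λ_enc|/r = 2(8.99×10^9)(1.80×10^-10)/(0.0775) = 41.8 N/C.

E = 41.8 N/C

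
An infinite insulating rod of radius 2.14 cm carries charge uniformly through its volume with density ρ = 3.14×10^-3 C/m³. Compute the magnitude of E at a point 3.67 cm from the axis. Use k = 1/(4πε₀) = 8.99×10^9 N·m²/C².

E ≈ 2.21×10^6 N/C

By cylindrical symmetry E is radial; use a coaxial Gaussian cylinder of radius 3.67 cm and length L (r > 2.14 cm, full cross-section enclosed).
λ_enc = ρ·πR² = (3.14×10^-3)π(0.0214)² = 4.518×10^-6 C/m.
Since E is radial and uniform over the curved surface, Φ = E·2πrL = Q_enc/ε₀ = λ_enc L/ε₀.
E = 2k|λ_enc|/r = 2(8.99×10^9)(4.518×10^-6)/(0.0367) = 2.21×10^6 N/C.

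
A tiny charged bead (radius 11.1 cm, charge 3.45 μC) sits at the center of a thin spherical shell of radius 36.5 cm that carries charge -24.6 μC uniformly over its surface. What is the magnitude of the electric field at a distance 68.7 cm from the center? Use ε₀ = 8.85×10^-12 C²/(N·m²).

Use a concentric Gaussian sphere at r = 68.7 cm (r > 36.5 cm, enclosing both).
Q_enc = (3.45 μC) + (-24.6 μC) = -2.115e-5 C.
Gauss's law: E·4πr² = Q_enc/ε₀.
E = |Q_enc|/(4πε₀r²) = (2.115e-5)/(4π·8.85×10^-12·(0.687)²) = 4.03e5 N/C.

E = 4.03×10^5 N/C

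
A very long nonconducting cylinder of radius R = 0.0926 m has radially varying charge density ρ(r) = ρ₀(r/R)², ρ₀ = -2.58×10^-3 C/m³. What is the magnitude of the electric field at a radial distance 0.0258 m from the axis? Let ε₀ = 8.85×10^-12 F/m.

Take a coaxial cylindrical Gaussian surface of radius r = 0.0258 m and length L (r < R).
λ_enc = ∫₀^r ρ(r')·2πr' dr' = (2πρ₀/R²)·r^4/4 = -2.094×10^-7 C/m.
Applying ∮E·dA = Q_enc/ε₀ with the end caps contributing no flux:
E = |λ_enc|/(2πε₀r) = (2.094e-7)/(2π·8.85×10^-12·0.0258) = 1.46×10^5 N/C.

E ≈ 1.46×10^5 N/C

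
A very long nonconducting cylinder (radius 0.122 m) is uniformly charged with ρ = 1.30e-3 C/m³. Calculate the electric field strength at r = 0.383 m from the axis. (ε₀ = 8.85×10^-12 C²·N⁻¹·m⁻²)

Take a coaxial cylindrical Gaussian surface of radius r = 0.383 m and length L (r > 0.122 m, full cross-section enclosed).
λ_enc = ρ·πR² = (1.30e-3)π(0.122)² = 6.079×10^-5 C/m.
By Gauss's law (flux through the curved wall only), E·2πrL = λ_enc L/ε₀.
E = |λ_enc|/(2πε₀r) = (6.079×10^-5)/(2π·8.85×10^-12·0.383) = 2.85×10^6 N/C.

2.85×10^6 V/m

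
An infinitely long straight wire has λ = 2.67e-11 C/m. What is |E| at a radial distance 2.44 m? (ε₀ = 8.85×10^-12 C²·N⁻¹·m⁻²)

|E| ≈ 0.197 V/m

Take a coaxial cylindrical Gaussian surface of radius r = 2.44 m and length L.
Q_enc = λL, so λ_enc = 2.67×10^-11 C/m.
Applying ∮E·dA = Q_enc/ε₀ with the end caps contributing no flux:
E = |λ_enc|/(2πε₀r) = (2.67×10^-11)/(2π·8.85×10^-12·2.44) = 0.197 N/C.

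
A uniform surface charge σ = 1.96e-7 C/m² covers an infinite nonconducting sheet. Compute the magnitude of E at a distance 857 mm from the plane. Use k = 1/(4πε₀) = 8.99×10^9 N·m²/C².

Choose a cylindrical pillbox piercing the sheet, end faces (area A) parallel to it.
Flux Φ = 2EA and Q_enc = σA, so 2EA = σA/ε₀ ⇒ E = |σ|/(2ε₀), independent of distance.
E = 2πk|σ| = 2π(8.99×10^9)(1.96×10^-7) = 1.11×10^4 N/C.

1.11×10^4 V/m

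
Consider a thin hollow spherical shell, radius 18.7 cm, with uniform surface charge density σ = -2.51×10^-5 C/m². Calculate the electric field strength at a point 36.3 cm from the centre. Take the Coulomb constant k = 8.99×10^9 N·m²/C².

7.53×10^5 N/C

By spherical symmetry E is radial; choose a Gaussian sphere of radius r = 36.3 cm (r > 18.7 cm).
The entire shell is enclosed: Q_enc = σ·4πR² = (-2.51×10^-5)·4π·(0.187)² = -1.103×10^-5 C.
Applying ∮E·dA = Q_enc/ε₀ with Φ = E(4πr²):
E = k|Q_enc|/r² = (8.99×10^9)(1.103e-5)/(0.363)² = 7.53e5 N/C.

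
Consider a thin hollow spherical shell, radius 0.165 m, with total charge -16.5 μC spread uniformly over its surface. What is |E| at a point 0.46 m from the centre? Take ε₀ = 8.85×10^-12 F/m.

|E| = 7.01×10^5 N/C

Use a concentric Gaussian sphere at r = 0.46 m (r > 0.165 m).
The entire shell is enclosed: Q_enc = -1.65×10^-5 C.
Since E is radial and uniform over the Gaussian sphere, Φ = E·4πr² = Q_enc/ε₀.
E = |Q_enc|/(4πε₀r²) = (1.65e-5)/(4π·8.85×10^-12·(0.46)²) = 7.01×10^5 N/C.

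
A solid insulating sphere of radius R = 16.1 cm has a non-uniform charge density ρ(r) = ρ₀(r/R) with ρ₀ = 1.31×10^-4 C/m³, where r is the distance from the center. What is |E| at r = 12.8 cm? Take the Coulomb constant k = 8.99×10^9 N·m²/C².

Use a concentric Gaussian sphere at r = 12.8 cm (r < R).
Integrate the density: Q_enc = 4π ∫₀^r ρ₀(r'/R)^1 r'² dr' = 4πρ₀ r^4/(4·R) = 6.862×10^-7 C.
By Gauss's law, ∮E·dA = E·4πr² = Q_enc/ε₀.
E = k|Q_enc|/r² = (8.99×10^9)(6.862×10^-7)/(0.128)² = 3.77e5 N/C.

|E| = 3.77×10^5 N/C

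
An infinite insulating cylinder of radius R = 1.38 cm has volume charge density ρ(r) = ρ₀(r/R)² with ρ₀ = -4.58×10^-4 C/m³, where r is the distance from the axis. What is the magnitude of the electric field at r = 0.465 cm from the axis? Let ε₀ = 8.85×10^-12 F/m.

Coaxial Gaussian cylinder, radius r = 0.465 cm, length L (r < R).
λ_enc = ∫₀^r ρ(r')·2πr' dr' = (2πρ₀/R²)·r^4/4 = -1.766×10^-9 C/m.
Since E is radial and uniform over the curved surface, Φ = E·2πrL = Q_enc/ε₀ = λ_enc L/ε₀.
E = |λ_enc|/(2πε₀r) = (1.766×10^-9)/(2π·8.85×10^-12·0.00465) = 6.83×10^3 N/C.

|E| ≈ 6.83×10^3 N/C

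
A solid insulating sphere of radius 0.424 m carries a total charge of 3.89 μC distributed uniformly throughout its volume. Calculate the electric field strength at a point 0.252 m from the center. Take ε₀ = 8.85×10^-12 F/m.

E = 1.16×10^5 V/m

Use a concentric Gaussian sphere at r = 0.252 m (r < R).
Only the charge within r is enclosed: Q_enc = Q·(r/R)³ = (3.89 μC)·(0.252 m/0.424 m)³ = 8.167×10^-7 C.
Gauss's law: E·4πr² = Q_enc/ε₀.
E = |Q_enc|/(4πε₀r²) = (8.167e-7)/(4π·8.85×10^-12·(0.252)²) = 1.16e5 N/C.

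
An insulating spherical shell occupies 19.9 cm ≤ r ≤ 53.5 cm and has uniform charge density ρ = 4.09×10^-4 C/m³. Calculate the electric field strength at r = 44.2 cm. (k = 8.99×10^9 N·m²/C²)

|E| ≈ 6.19×10^6 N/C

Use a concentric Gaussian sphere at r = 44.2 cm (within the shell material, 19.9 cm < r < 53.5 cm).
Only the shell between 19.9 cm and r is enclosed: Q_enc = ρ·(4π/3)(r³ − a³) = (4.09e-4)·(4π/3)·((0.442)³ − (0.199)³) = 1.344e-4 C.
Applying ∮E·dA = Q_enc/ε₀ with Φ = E(4πr²):
E = k|Q_enc|/r² = (8.99×10^9)(1.344×10^-4)/(0.442)² = 6.19×10^6 N/C.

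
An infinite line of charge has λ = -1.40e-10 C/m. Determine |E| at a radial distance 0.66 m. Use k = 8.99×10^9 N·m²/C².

Choose a coaxial cylinder of radius r = 0.66 m (arbitrary length L) as the Gaussian surface.
Q_enc = λL, so λ_enc = -1.40e-10 C/m.
Since E is radial and uniform over the curved surface, Φ = E·2πrL = Q_enc/ε₀ = λ_enc L/ε₀.
E = 2k|λ_enc|/r = 2(8.99×10^9)(1.40×10^-10)/(0.66) = 3.81 N/C.

|E| ≈ 3.81 N/C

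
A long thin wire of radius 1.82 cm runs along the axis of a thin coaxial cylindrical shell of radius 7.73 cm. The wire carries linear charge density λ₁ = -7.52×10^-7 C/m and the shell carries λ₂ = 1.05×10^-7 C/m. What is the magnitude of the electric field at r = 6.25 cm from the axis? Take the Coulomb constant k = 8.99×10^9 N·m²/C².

|E| = 2.16e5 N/C

By cylindrical symmetry E is radial; use a coaxial Gaussian cylinder of radius 6.25 cm and length L (between the conductors, 1.82 cm < r < 7.73 cm).
The shell at 7.73 cm lies outside the Gaussian surface, so λ_enc = λ₁ = -7.52×10^-7 C/m.
By Gauss's law (flux through the curved wall only), E·2πrL = λ_enc L/ε₀.
E = 2k|λ_enc|/r = 2(8.99×10^9)(7.52×10^-7)/(0.0625) = 2.16e5 N/C.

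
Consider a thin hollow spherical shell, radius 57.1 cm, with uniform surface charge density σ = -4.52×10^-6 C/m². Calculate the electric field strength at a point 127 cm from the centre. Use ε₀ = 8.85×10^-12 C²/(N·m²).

By spherical symmetry E is radial; choose a Gaussian sphere of radius r = 127 cm (r > 57.1 cm).
The entire shell is enclosed: Q_enc = σ·4πR² = (-4.52×10^-6)·4π·(0.571)² = -1.852×10^-5 C.
Since E is radial and uniform over the Gaussian sphere, Φ = E·4πr² = Q_enc/ε₀.
E = |Q_enc|/(4πε₀r²) = (1.852×10^-5)/(4π·8.85×10^-12·(1.27)²) = 1.03×10^5 N/C.

|E| ≈ 1.03×10^5 N/C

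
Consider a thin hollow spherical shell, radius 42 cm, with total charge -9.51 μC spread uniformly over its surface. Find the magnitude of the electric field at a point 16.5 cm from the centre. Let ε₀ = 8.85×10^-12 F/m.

By spherical symmetry E is radial; choose a Gaussian sphere of radius r = 16.5 cm (inside the shell, r < 42 cm).
All the charge is outside the Gaussian surface: Q_enc = 0, hence E = 0 everywhere inside the shell.

E = 0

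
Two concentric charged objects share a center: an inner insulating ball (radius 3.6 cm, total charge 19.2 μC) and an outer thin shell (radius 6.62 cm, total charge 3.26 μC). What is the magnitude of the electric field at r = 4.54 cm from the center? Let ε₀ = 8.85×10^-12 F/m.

Symmetry ⇒ E = E(r) r̂. Gaussian sphere of radius r = 4.54 cm (between the bodies, 3.6 cm < r < 6.62 cm).
Only the inner charge is enclosed; the outer shell contributes nothing inside itself. Q_enc = 19.2 μC = 1.92e-5 C.
Applying ∮E·dA = Q_enc/ε₀ with Φ = E(4πr²):
E = |Q_enc|/(4πε₀r²) = (1.92e-5)/(4π·8.85×10^-12·(0.0454)²) = 8.38e7 N/C.

8.38×10^7 N/C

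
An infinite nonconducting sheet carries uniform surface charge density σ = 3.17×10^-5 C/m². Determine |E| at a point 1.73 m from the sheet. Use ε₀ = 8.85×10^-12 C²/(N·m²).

|E| = 1.79×10^6 V/m

By planar symmetry E is perpendicular to the sheet and uniform; use a Gaussian pillbox with flat faces of area A on each side of the sheet.
Only the two end caps contribute flux: Φ = 2EA. With Q_enc = σA, Gauss's law gives E = |σ|/(2ε₀).
E = |σ|/(2ε₀) = (3.17e-5)/(2·8.85×10^-12) = 1.79×10^6 N/C.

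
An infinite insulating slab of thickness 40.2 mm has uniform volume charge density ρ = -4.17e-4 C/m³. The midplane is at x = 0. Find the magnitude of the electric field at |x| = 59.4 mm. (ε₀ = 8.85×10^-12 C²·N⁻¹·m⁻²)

|E| = 9.47e5 N/C

The point |x| = 59.4 mm lies outside the slab (half-thickness 0.0201 m). A symmetric pillbox spanning the full slab encloses Q_enc = ρ·d·A.
Flux = 2EA ⇒ E = |ρ|d/(2ε₀), independent of distance outside.
E = (4.17×10^-4)(0.0402)/(2·8.85×10^-12) = 9.47×10^5 N/C.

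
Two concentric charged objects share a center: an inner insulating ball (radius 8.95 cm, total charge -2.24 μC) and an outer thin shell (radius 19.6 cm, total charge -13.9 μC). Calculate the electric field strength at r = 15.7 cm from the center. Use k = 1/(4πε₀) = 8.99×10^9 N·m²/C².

Use a concentric Gaussian sphere at r = 15.7 cm (between the bodies, 8.95 cm < r < 19.6 cm).
The shell at 19.6 cm lies outside the Gaussian surface, so Q_enc = -2.24 μC = -2.24×10^-6 C.
Gauss's law: E·4πr² = Q_enc/ε₀.
E = k|Q_enc|/r² = (8.99×10^9)(2.24×10^-6)/(0.157)² = 8.17×10^5 N/C.

|E| ≈ 8.17×10^5 V/m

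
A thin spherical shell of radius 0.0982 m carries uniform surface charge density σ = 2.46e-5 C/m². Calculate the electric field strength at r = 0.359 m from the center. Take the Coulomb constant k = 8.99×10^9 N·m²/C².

E ≈ 2.08e5 V/m

Use a concentric Gaussian sphere at r = 0.359 m (r > 0.0982 m).
The entire shell is enclosed: Q_enc = σ·4πR² = (2.46e-5)·4π·(0.0982)² = 2.981×10^-6 C.
By Gauss's law, ∮E·dA = E·4πr² = Q_enc/ε₀.
E = k|Q_enc|/r² = (8.99×10^9)(2.981e-6)/(0.359)² = 2.08×10^5 N/C.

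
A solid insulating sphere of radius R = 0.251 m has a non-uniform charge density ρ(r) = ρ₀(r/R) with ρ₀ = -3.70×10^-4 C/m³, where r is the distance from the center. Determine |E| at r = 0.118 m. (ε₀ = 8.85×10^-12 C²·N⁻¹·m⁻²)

Take a concentric spherical Gaussian surface of radius r = 0.118 m (r < R).
Integrate the density: Q_enc = 4π ∫₀^r ρ₀(r'/R)^1 r'² dr' = 4πρ₀ r^4/(4·R) = -8.979×10^-7 C.
By Gauss's law, ∮E·dA = E·4πr² = Q_enc/ε₀.
E = |Q_enc|/(4πε₀r²) = (8.979×10^-7)/(4π·8.85×10^-12·(0.118)²) = 5.80×10^5 N/C.

|E| ≈ 5.80e5 N/C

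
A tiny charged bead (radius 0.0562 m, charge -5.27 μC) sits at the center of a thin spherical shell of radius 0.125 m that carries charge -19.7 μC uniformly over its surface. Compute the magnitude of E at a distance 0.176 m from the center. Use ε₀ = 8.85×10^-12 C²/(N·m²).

Symmetry ⇒ E = E(r) r̂. Gaussian sphere of radius r = 0.176 m (r > 0.125 m, enclosing both).
Q_enc = (-5.27 μC) + (-19.7 μC) = -2.497e-5 C.
Since E is radial and uniform over the Gaussian sphere, Φ = E·4πr² = Q_enc/ε₀.
E = |Q_enc|/(4πε₀r²) = (2.497×10^-5)/(4π·8.85×10^-12·(0.176)²) = 7.25×10^6 N/C.

7.25×10^6 N/C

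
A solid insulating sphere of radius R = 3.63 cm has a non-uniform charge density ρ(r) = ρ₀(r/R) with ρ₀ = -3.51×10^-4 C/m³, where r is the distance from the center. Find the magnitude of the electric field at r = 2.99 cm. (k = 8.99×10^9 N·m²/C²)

Take a concentric spherical Gaussian surface of radius r = 2.99 cm (r < R).
Q_enc = ∫₀^r ρ(r')·4πr'² dr' = (4πρ₀/R) ∫₀^r r'^3 dr' = 4πρ₀ r^4/(4·R) = -2.428×10^-8 C.
By Gauss's law, ∮E·dA = E·4πr² = Q_enc/ε₀.
E = k|Q_enc|/r² = (8.99×10^9)(2.428e-8)/(0.0299)² = 2.44×10^5 N/C.

2.44×10^5 V/m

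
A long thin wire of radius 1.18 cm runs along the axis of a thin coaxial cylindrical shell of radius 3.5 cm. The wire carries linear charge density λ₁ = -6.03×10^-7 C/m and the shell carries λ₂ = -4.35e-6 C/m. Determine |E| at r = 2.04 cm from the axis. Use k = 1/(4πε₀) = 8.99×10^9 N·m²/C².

Take a coaxial cylindrical Gaussian surface of radius r = 2.04 cm and length L (between the conductors, 1.18 cm < r < 3.5 cm).
Only the inner wire is enclosed; the outer shell contributes nothing inside itself. λ_enc = λ₁ = -6.03×10^-7 C/m.
Applying ∮E·dA = Q_enc/ε₀ with the end caps contributing no flux:
E = 2k|λ_enc|/r = 2(8.99×10^9)(6.03×10^-7)/(0.0204) = 5.31×10^5 N/C.

|E| = 5.31×10^5 N/C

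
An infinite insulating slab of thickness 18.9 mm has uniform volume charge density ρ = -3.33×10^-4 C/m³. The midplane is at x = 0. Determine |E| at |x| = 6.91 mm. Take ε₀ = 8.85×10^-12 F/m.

|E| ≈ 2.60×10^5 N/C

By symmetry E is perpendicular to the slab. A Gaussian pillbox from −6.91 mm to +6.91 mm (face area A) lies entirely within the slab.
Q_enc = ρ·(2x)·A and flux = 2EA, so 2EA = 2ρxA/ε₀ ⇒ E = |ρ|x/ε₀.
E = (3.33×10^-4)(0.00691)/(8.85×10^-12) = 2.60e5 N/C.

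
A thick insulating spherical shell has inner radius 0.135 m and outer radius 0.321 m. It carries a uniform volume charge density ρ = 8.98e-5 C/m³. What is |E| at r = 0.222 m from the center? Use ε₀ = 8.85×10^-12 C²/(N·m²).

Use a concentric Gaussian sphere at r = 0.222 m (within the shell material, 0.135 m < r < 0.321 m).
Only the shell between 0.135 m and r is enclosed: Q_enc = ρ·(4π/3)(r³ − a³) = (8.98×10^-5)·(4π/3)·((0.222)³ − (0.135)³) = 3.19×10^-6 C.
Gauss's law: E·4πr² = Q_enc/ε₀.
E = |Q_enc|/(4πε₀r²) = (3.19e-6)/(4π·8.85×10^-12·(0.222)²) = 5.82×10^5 N/C.

|E| = 5.82×10^5 N/C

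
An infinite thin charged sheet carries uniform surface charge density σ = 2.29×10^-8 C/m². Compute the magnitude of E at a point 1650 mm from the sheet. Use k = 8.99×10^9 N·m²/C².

E ≈ 1.29e3 N/C

Choose a cylindrical pillbox piercing the sheet, end faces (area A) parallel to it.
Flux Φ = 2EA and Q_enc = σA, so 2EA = σA/ε₀ ⇒ E = |σ|/(2ε₀), independent of distance.
E = 2πk|σ| = 2π(8.99×10^9)(2.29×10^-8) = 1.29e3 N/C.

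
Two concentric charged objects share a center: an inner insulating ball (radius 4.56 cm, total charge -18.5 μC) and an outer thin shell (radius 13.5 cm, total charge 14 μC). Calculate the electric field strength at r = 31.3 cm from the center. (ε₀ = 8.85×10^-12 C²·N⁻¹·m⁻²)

E = 4.13×10^5 N/C

Symmetry ⇒ E = E(r) r̂. Gaussian sphere of radius r = 31.3 cm (r > 13.5 cm, enclosing both).
Q_enc = (-18.5 μC) + (14 μC) = -4.50e-6 C.
By Gauss's law, ∮E·dA = E·4πr² = Q_enc/ε₀.
E = |Q_enc|/(4πε₀r²) = (4.50e-6)/(4π·8.85×10^-12·(0.313)²) = 4.13e5 N/C.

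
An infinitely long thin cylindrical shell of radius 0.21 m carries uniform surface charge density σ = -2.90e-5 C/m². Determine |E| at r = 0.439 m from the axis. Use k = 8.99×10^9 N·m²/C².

Choose a coaxial cylinder of radius r = 0.439 m (arbitrary length L) as the Gaussian surface (r > 0.21 m).
The whole shell is enclosed: λ_enc = σ·2πR = (-2.90e-5)·2π·(0.21) = -3.826e-5 C/m.
Applying ∮E·dA = Q_enc/ε₀ with the end caps contributing no flux:
E = 2k|λ_enc|/r = 2(8.99×10^9)(3.826×10^-5)/(0.439) = 1.57×10^6 N/C.

1.57e6 N/C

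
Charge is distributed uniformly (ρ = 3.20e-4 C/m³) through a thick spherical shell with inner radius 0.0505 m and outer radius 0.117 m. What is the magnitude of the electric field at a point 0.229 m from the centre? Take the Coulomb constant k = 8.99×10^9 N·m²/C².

Symmetry ⇒ E = E(r) r̂. Gaussian sphere of radius r = 0.229 m (r > 0.117 m, enclosing the whole shell).
Q_enc = ρ·(4π/3)(b³ − a³) = (3.20×10^-4)·(4π/3)·((0.117)³ − (0.0505)³) = 1.974e-6 C.
Applying ∮E·dA = Q_enc/ε₀ with Φ = E(4πr²):
E = k|Q_enc|/r² = (8.99×10^9)(1.974×10^-6)/(0.229)² = 3.38e5 N/C.

3.38×10^5 N/C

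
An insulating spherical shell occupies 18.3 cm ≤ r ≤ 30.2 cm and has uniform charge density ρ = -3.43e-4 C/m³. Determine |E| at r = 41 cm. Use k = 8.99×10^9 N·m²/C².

|E| = 1.65×10^6 V/m

Symmetry ⇒ E = E(r) r̂. Gaussian sphere of radius r = 41 cm (r > 30.2 cm, enclosing the whole shell).
Q_enc = ρ·(4π/3)(b³ − a³) = (-3.43e-4)·(4π/3)·((0.302)³ − (0.183)³) = -3.077×10^-5 C.
Since E is radial and uniform over the Gaussian sphere, Φ = E·4πr² = Q_enc/ε₀.
E = k|Q_enc|/r² = (8.99×10^9)(3.077e-5)/(0.41)² = 1.65×10^6 N/C.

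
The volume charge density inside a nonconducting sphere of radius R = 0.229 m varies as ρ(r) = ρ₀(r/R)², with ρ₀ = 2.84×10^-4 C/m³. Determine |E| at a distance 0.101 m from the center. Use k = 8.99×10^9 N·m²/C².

By spherical symmetry E is radial; choose a Gaussian sphere of radius r = 0.101 m (r < R).
Integrate the density: Q_enc = 4π ∫₀^r ρ₀(r'/R)^2 r'² dr' = 4πρ₀ r^5/(5·R²) = 1.431×10^-7 C.
Applying ∮E·dA = Q_enc/ε₀ with Φ = E(4πr²):
E = k|Q_enc|/r² = (8.99×10^9)(1.431×10^-7)/(0.101)² = 1.26×10^5 N/C.

E = 1.26e5 V/m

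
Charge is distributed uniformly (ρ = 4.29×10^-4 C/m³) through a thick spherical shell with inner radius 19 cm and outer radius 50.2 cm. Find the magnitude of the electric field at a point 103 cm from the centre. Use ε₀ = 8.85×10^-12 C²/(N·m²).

E ≈ 1.82×10^6 N/C

By spherical symmetry E is radial; choose a Gaussian sphere of radius r = 103 cm (r > 50.2 cm, enclosing the whole shell).
Q_enc = ρ·(4π/3)(b³ − a³) = (4.29×10^-4)·(4π/3)·((0.502)³ − (0.19)³) = 2.15×10^-4 C.
Gauss's law: E·4πr² = Q_enc/ε₀.
E = |Q_enc|/(4πε₀r²) = (2.15×10^-4)/(4π·8.85×10^-12·(1.03)²) = 1.82×10^6 N/C.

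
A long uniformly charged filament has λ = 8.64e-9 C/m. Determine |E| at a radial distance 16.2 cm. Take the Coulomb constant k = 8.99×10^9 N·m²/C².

959 N/C

Coaxial Gaussian cylinder, radius r = 16.2 cm, length L.
Q_enc = λL, so λ_enc = 8.64×10^-9 C/m.
Since E is radial and uniform over the curved surface, Φ = E·2πrL = Q_enc/ε₀ = λ_enc L/ε₀.
E = 2k|λ_enc|/r = 2(8.99×10^9)(8.64×10^-9)/(0.162) = 959 N/C.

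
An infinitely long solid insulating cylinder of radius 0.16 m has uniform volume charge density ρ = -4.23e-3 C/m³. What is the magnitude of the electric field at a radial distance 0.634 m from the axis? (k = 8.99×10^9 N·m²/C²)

E = 9.65e6 N/C

By cylindrical symmetry E is radial; use a coaxial Gaussian cylinder of radius 0.634 m and length L (r > 0.16 m, full cross-section enclosed).
λ_enc = ρ·πR² = (-4.23×10^-3)π(0.16)² = -3.402×10^-4 C/m.
Applying ∮E·dA = Q_enc/ε₀ with the end caps contributing no flux:
E = 2k|λ_enc|/r = 2(8.99×10^9)(3.402×10^-4)/(0.634) = 9.65e6 N/C.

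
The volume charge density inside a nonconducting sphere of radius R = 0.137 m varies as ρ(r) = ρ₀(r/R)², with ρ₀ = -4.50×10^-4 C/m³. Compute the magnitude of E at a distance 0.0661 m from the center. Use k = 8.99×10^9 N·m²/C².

|E| ≈ 1.56×10^5 N/C

By spherical symmetry E is radial; choose a Gaussian sphere of radius r = 0.0661 m (r < R).
Integrate the density: Q_enc = 4π ∫₀^r ρ₀(r'/R)^2 r'² dr' = 4πρ₀ r^5/(5·R²) = -7.604×10^-8 C.
Since E is radial and uniform over the Gaussian sphere, Φ = E·4πr² = Q_enc/ε₀.
E = k|Q_enc|/r² = (8.99×10^9)(7.604e-8)/(0.0661)² = 1.56×10^5 N/C.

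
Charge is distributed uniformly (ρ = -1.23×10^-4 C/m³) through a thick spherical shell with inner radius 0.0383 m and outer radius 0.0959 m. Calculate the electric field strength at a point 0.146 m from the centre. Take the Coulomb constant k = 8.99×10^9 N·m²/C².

Use a concentric Gaussian sphere at r = 0.146 m (r > 0.0959 m, enclosing the whole shell).
Q_enc = ρ·(4π/3)(b³ − a³) = (-1.23e-4)·(4π/3)·((0.0959)³ − (0.0383)³) = -4.255×10^-7 C.
Since E is radial and uniform over the Gaussian sphere, Φ = E·4πr² = Q_enc/ε₀.
E = k|Q_enc|/r² = (8.99×10^9)(4.255e-7)/(0.146)² = 1.79e5 N/C.

|E| ≈ 1.79×10^5 N/C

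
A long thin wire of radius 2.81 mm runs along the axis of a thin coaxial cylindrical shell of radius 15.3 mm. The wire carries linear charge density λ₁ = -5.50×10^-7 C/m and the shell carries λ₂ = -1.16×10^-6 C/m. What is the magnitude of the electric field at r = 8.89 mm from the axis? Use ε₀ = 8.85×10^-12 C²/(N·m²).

1.11×10^6 V/m

By cylindrical symmetry E is radial; use a coaxial Gaussian cylinder of radius 8.89 mm and length L (between the conductors, 2.81 mm < r < 15.3 mm).
Only the inner wire is enclosed; the outer shell contributes nothing inside itself. λ_enc = λ₁ = -5.50×10^-7 C/m.
By Gauss's law (flux through the curved wall only), E·2πrL = λ_enc L/ε₀.
E = |λ_enc|/(2πε₀r) = (5.50×10^-7)/(2π·8.85×10^-12·0.00889) = 1.11×10^6 N/C.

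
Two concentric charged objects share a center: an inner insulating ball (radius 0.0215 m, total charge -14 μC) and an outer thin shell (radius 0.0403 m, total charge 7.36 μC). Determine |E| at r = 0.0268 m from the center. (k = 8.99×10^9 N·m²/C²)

|E| ≈ 1.75×10^8 N/C

Take a concentric spherical Gaussian surface of radius r = 0.0268 m (between the bodies, 0.0215 m < r < 0.0403 m).
The shell at 0.0403 m lies outside the Gaussian surface, so Q_enc = -14 μC = -1.40×10^-5 C.
Gauss's law: E·4πr² = Q_enc/ε₀.
E = k|Q_enc|/r² = (8.99×10^9)(1.40×10^-5)/(0.0268)² = 1.75×10^8 N/C.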